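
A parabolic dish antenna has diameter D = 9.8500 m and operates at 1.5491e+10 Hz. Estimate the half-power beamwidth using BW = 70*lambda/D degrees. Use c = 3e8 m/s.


lambda = c / f = 3.0000e+08 / 1.5491e+10 = 0.01936608 m
BW = 70 * 0.01936608 / 9.8500 = 0.1376 deg

0.1376 deg


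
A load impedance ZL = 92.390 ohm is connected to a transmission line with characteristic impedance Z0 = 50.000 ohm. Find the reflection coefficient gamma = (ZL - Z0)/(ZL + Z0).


gamma = (92.390 - 50.000) / (92.390 + 50.000) = 0.2977

0.2977


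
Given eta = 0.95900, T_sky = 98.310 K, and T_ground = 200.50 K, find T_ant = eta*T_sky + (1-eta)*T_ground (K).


T_ant = 0.95900 * 98.310 + (1 - 0.95900) * 200.50 = 102.5 K

102.5 K


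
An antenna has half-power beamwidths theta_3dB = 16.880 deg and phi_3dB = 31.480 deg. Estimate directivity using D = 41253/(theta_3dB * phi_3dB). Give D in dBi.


D_linear = 41253 / (16.880 * 31.480) = 77.63336
D_dBi = 10 * log10(77.63336) = 18.90 dBi

18.90 dBi


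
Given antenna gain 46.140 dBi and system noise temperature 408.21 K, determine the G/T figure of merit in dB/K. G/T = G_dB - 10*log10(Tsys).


G/T = 46.140 - 10*log10(408.21) = 46.140 - 26.10884 = 20.03 dB/K

20.03 dB/K


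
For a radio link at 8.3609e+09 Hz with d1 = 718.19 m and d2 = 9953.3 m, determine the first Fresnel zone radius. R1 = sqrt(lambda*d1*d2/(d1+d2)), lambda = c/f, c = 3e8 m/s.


lambda = c / f = 3.0000e+08 / 8.3609e+09 = 0.03588130 m
R1 = sqrt(0.03588130 * 718.19 * 9953.3 / (718.19 + 9953.3)) = 4.903 m

4.903 m


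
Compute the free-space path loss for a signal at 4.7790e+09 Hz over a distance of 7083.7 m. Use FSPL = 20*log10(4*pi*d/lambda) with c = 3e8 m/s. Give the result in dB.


lambda = c / f = 3.0000e+08 / 4.7790e+09 = 0.06277464 m
FSPL = 20 * log10(4*pi*7083.7/0.06277464) = 123.0 dB

123.0 dB


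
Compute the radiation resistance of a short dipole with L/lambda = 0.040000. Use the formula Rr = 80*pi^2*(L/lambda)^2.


Rr = 80 * pi^2 * (0.040000)^2 = 80 * 9.869604 * 1.600000e-03 = 1.263 ohm

1.263 ohm


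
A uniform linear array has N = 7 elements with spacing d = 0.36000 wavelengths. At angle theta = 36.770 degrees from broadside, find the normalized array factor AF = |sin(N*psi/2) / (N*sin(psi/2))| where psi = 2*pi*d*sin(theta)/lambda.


psi = 2*pi*0.36000*sin(36.770 deg) = 1.354011 rad
AF = |sin(7*1.354011/2) / (7*sin(1.354011/2))| = 0.2280

0.2280


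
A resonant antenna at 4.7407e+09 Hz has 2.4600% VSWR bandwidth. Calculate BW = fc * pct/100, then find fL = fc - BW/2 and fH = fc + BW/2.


BW = 4.7407e+09 * 2.4600/100 = 1.166212e+08 Hz
fL = 4.7407e+09 - 1.166212e+08/2 = 4.682e+09 Hz
fH = 4.7407e+09 + 1.166212e+08/2 = 4.799e+09 Hz

BW=1.166e+08 Hz, fL=4.682e+09 Hz, fH=4.799e+09 Hz


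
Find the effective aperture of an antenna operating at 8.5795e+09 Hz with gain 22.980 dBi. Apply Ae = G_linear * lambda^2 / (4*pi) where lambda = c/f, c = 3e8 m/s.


lambda = c / f = 3.0000e+08 / 8.5795e+09 = 0.03496707 m
G_linear = 10^(22.980/10) = 198.6095
Ae = G_linear * lambda^2 / (4*pi) = 198.6095 * 0.03496707^2 / (4*pi) = 0.01932 m^2

0.01932 m^2


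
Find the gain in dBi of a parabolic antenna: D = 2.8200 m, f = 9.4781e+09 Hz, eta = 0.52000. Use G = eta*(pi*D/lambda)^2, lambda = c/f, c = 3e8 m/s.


lambda = c / f = 3.0000e+08 / 9.4781e+09 = 0.03165191 m
G_linear = 0.52000 * (pi * 2.8200 / 0.03165191)^2 = 40738.16
G_dBi = 10 * log10(40738.16) = 46.10 dBi

46.10 dBi


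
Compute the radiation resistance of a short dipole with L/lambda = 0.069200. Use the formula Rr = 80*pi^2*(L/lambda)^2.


Rr = 80 * pi^2 * (0.069200)^2 = 80 * 9.869604 * 4.788640e-03 = 3.781 ohm

3.781 ohm


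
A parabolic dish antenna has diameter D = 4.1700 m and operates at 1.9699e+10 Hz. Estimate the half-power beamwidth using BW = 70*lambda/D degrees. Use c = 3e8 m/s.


lambda = c / f = 3.0000e+08 / 1.9699e+10 = 0.01522920 m
BW = 70 * 0.01522920 / 4.1700 = 0.2556 deg

0.2556 deg


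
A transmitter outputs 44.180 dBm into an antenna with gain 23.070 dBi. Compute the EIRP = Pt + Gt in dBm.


EIRP = Pt + Gt = 44.180 + 23.070 = 67.25 dBm

67.25 dBm


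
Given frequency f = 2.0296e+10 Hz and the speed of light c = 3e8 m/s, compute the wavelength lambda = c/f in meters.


lambda = c / f = 3.0000e+08 / 2.0296e+10 = 0.01478 m

0.01478 m


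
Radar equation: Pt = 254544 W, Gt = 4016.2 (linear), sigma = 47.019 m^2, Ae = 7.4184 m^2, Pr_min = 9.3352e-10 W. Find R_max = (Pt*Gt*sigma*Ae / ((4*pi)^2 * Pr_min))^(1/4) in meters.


R^4 = 254544*4016.2*47.019*7.4184 / ((4*pi)^2 * 9.3352e-10) = 2.418903e+18
R_max = 2.418903e+18^0.25 = 39437 m

39437 m


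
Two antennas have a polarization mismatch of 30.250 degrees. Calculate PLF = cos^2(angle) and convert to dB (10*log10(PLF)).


PLF_linear = cos^2(30.250 deg) = 0.7462118
PLF_dB = 10 * log10(0.7462118) = -1.271 dB

-1.271 dB


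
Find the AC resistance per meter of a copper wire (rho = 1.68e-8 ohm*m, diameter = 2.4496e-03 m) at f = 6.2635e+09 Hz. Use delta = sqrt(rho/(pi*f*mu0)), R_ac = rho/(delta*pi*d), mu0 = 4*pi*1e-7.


delta = sqrt(1.68e-8 / (pi * 6.2635e+09 * 4*pi*1e-7)) = 8.242638e-07 m
R_ac = 1.68e-8 / (8.242638e-07 * pi * 2.4496e-03) = 2.648 ohm/m

2.648 ohm/m


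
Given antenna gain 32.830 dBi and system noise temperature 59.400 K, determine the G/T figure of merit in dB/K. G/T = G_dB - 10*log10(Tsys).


G/T = 32.830 - 10*log10(59.400) = 32.830 - 17.73786 = 15.09 dB/K

15.09 dB/K


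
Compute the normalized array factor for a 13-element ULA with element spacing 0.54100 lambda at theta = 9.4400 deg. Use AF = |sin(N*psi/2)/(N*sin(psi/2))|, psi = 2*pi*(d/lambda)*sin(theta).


psi = 2*pi*0.54100*sin(9.4400 deg) = 0.5575192 rad
AF = |sin(13*0.5575192/2) / (13*sin(0.5575192/2))| = 0.1297

0.1297


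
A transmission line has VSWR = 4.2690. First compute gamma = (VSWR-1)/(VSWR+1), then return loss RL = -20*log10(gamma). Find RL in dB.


gamma = (4.2690 - 1) / (4.2690 + 1) = 0.6204213
RL = -20 * log10(0.6204213) = 4.146 dB

4.146 dB


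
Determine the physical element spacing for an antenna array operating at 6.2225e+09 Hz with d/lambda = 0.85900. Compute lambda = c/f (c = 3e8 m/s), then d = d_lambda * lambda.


lambda = c / f = 3.0000e+08 / 6.2225e+09 = 0.04821213 m
d = 0.85900 * 0.04821213 = 0.04141 m

0.04141 m


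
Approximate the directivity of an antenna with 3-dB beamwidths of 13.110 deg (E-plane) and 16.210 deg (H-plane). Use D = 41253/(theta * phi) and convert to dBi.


D_linear = 41253 / (13.110 * 16.210) = 194.1198
D_dBi = 10 * log10(194.1198) = 22.88 dBi

22.88 dBi


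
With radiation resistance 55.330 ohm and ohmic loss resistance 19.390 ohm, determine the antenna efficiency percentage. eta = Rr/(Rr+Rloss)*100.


eta = 55.330 / (55.330 + 19.390) * 100 = 74.05%

74.05%


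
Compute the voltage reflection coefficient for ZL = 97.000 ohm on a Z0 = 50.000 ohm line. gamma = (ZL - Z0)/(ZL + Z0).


gamma = (97.000 - 50.000) / (97.000 + 50.000) = 0.3197

0.3197


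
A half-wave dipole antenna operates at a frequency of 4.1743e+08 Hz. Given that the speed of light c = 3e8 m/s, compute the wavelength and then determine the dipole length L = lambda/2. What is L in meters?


lambda = c / f = 3.0000e+08 / 4.1743e+08 = 0.7186834 m
L = lambda / 2 = 0.7186834 / 2 = 0.3593 m

0.3593 m


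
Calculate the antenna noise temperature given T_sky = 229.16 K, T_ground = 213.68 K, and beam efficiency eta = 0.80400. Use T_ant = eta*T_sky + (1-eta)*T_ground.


T_ant = 0.80400 * 229.16 + (1 - 0.80400) * 213.68 = 226.1 K

226.1 K


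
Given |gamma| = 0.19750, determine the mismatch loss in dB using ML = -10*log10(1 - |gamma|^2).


ML = -10 * log10(1 - 0.19750^2) = -10 * log10(0.96099375) = 0.1728 dB

0.1728 dB


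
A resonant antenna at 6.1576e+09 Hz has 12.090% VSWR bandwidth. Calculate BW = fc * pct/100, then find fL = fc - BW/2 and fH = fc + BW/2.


BW = 6.1576e+09 * 12.090/100 = 7.444538e+08 Hz
fL = 6.1576e+09 - 7.444538e+08/2 = 5.785e+09 Hz
fH = 6.1576e+09 + 7.444538e+08/2 = 6.530e+09 Hz

BW=7.445e+08 Hz, fL=5.785e+09 Hz, fH=6.530e+09 Hz


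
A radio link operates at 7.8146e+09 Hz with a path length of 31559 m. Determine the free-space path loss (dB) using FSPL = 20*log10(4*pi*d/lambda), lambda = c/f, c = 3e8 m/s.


lambda = c / f = 3.0000e+08 / 7.8146e+09 = 0.03838968 m
FSPL = 20 * log10(4*pi*31559/0.03838968) = 140.3 dB

140.3 dB


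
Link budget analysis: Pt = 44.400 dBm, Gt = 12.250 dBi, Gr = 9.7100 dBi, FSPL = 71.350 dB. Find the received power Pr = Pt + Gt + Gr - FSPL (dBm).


Pr = 44.400 + 12.250 + 9.7100 - 71.350 = -4.99 dBm

-4.99 dBm


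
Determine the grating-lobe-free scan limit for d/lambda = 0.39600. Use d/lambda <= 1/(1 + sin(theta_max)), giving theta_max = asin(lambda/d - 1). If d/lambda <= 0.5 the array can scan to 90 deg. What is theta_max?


lambda/d - 1 = 1/0.39600 - 1 = 1.525253 >= 1
d/lambda <= 0.5, so the array can scan to endfire without grating lobes: theta_max = 90 deg

90 deg


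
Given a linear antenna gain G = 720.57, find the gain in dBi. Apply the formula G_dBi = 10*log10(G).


G_dBi = 10 * log10(720.57) = 28.58 dBi

28.58 dBi


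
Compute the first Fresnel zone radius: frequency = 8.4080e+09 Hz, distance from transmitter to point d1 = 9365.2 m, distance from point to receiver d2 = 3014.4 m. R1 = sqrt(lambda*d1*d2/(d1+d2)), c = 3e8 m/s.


lambda = c / f = 3.0000e+08 / 8.4080e+09 = 0.03568030 m
R1 = sqrt(0.03568030 * 9365.2 * 3014.4 / (9365.2 + 3014.4)) = 9.020 m

9.020 m


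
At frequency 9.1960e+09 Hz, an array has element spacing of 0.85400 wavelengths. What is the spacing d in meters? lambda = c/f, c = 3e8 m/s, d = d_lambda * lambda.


lambda = c / f = 3.0000e+08 / 9.1960e+09 = 0.03262288 m
d = 0.85400 * 0.03262288 = 0.02786 m

0.02786 m


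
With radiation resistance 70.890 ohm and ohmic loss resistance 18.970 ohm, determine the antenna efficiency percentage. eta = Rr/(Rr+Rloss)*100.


eta = 70.890 / (70.890 + 18.970) * 100 = 78.89%

78.89%


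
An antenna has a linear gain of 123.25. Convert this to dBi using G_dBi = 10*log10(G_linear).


G_dBi = 10 * log10(123.25) = 20.91 dBi

20.91 dBi


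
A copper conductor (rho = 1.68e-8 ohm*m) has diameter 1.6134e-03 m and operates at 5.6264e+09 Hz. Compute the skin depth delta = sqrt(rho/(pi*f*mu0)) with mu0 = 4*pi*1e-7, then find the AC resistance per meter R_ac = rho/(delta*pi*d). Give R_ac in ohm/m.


delta = sqrt(1.68e-8 / (pi * 5.6264e+09 * 4*pi*1e-7)) = 8.696800e-07 m
R_ac = 1.68e-8 / (8.696800e-07 * pi * 1.6134e-03) = 3.811 ohm/m

3.811 ohm/m


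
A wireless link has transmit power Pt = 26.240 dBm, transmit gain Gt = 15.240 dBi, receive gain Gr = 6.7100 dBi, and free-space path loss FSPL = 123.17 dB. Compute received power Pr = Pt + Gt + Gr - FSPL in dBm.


Pr = 26.240 + 15.240 + 6.7100 - 123.17 = -74.98 dBm

-74.98 dBm


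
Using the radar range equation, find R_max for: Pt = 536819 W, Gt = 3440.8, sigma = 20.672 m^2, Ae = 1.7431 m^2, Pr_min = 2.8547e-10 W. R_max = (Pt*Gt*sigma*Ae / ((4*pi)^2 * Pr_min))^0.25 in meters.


R^4 = 536819*3440.8*20.672*1.7431 / ((4*pi)^2 * 2.8547e-10) = 1.476427e+18
R_max = 1.476427e+18^0.25 = 34858 m

34858 m


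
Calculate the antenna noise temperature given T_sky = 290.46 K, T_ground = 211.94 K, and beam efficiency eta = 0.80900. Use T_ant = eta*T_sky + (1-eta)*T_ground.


T_ant = 0.80900 * 290.46 + (1 - 0.80900) * 211.94 = 275.5 K

275.5 K


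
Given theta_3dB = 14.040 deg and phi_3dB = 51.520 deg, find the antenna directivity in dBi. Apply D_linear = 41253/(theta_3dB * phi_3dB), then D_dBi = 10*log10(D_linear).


D_linear = 41253 / (14.040 * 51.520) = 57.03121
D_dBi = 10 * log10(57.03121) = 17.56 dBi

17.56 dBi


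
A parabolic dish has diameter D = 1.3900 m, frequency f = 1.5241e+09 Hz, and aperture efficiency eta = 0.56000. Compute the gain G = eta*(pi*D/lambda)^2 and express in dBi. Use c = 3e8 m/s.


lambda = c / f = 3.0000e+08 / 1.5241e+09 = 0.1968375 m
G_linear = 0.56000 * (pi * 1.3900 / 0.1968375)^2 = 275.6143
G_dBi = 10 * log10(275.6143) = 24.40 dBi

24.40 dBi


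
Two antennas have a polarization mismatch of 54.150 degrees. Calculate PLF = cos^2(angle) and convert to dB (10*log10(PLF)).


PLF_linear = cos^2(54.150 deg) = 0.3430038
PLF_dB = 10 * log10(0.3430038) = -4.647 dB

-4.647 dB


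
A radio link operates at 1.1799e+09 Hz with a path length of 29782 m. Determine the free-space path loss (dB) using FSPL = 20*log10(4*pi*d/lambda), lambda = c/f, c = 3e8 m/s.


lambda = c / f = 3.0000e+08 / 1.1799e+09 = 0.2542588 m
FSPL = 20 * log10(4*pi*29782/0.2542588) = 123.4 dB

123.4 dB


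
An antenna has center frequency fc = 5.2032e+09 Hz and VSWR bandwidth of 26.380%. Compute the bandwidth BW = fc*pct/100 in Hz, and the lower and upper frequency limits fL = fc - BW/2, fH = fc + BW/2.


BW = 5.2032e+09 * 26.380/100 = 1.372604e+09 Hz
fL = 5.2032e+09 - 1.372604e+09/2 = 4.517e+09 Hz
fH = 5.2032e+09 + 1.372604e+09/2 = 5.890e+09 Hz

BW=1.373e+09 Hz, fL=4.517e+09 Hz, fH=5.890e+09 Hz


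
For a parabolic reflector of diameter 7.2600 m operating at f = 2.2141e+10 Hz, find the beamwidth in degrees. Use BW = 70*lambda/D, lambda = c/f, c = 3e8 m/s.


lambda = c / f = 3.0000e+08 / 2.2141e+10 = 0.01354952 m
BW = 70 * 0.01354952 / 7.2600 = 0.1306 deg

0.1306 deg


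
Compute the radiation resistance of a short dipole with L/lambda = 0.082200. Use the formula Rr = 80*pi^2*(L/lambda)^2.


Rr = 80 * pi^2 * (0.082200)^2 = 80 * 9.869604 * 6.756840e-03 = 5.335 ohm

5.335 ohm


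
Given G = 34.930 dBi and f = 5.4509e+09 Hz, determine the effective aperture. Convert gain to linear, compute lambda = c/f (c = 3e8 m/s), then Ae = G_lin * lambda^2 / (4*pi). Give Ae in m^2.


lambda = c / f = 3.0000e+08 / 5.4509e+09 = 0.05503678 m
G_linear = 10^(34.930/10) = 3111.716
Ae = G_linear * lambda^2 / (4*pi) = 3111.716 * 0.05503678^2 / (4*pi) = 0.7501 m^2

0.7501 m^2


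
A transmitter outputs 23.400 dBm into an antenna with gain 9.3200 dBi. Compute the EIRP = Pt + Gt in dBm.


EIRP = Pt + Gt = 23.400 + 9.3200 = 32.72 dBm

32.72 dBm


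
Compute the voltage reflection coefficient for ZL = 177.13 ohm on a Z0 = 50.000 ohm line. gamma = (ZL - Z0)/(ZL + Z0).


gamma = (177.13 - 50.000) / (177.13 + 50.000) = 0.5597

0.5597


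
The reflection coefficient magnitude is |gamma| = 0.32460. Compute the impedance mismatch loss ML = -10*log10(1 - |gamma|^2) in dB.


ML = -10 * log10(1 - 0.32460^2) = -10 * log10(0.89463484) = 0.4835 dB

0.4835 dB


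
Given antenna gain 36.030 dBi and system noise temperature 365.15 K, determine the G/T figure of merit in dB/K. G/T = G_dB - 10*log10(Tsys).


G/T = 36.030 - 10*log10(365.15) = 36.030 - 25.62471 = 10.41 dB/K

10.41 dB/K


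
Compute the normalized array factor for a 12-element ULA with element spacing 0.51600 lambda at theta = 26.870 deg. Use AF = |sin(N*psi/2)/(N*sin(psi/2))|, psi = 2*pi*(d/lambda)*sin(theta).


psi = 2*pi*0.51600*sin(26.870 deg) = 1.465335 rad
AF = |sin(12*1.465335/2) / (12*sin(1.465335/2))| = 0.07368

0.07368


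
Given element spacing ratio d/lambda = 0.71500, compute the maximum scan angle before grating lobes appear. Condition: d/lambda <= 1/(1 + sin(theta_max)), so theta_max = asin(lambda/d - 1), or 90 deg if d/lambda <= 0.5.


lambda/d - 1 = 1/0.71500 - 1 = 0.3986014
theta_max = asin(0.3986014) = 23.49 deg

23.49 deg


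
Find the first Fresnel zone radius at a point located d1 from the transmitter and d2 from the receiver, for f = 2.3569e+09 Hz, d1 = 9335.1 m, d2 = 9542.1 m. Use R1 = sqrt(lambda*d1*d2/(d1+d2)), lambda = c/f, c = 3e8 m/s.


lambda = c / f = 3.0000e+08 / 2.3569e+09 = 0.1272858 m
R1 = sqrt(0.1272858 * 9335.1 * 9542.1 / (9335.1 + 9542.1)) = 24.51 m

24.51 m


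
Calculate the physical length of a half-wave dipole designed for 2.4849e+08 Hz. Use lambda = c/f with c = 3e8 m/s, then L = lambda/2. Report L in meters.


lambda = c / f = 3.0000e+08 / 2.4849e+08 = 1.207292 m
L = lambda / 2 = 1.207292 / 2 = 0.6036 m

0.6036 m


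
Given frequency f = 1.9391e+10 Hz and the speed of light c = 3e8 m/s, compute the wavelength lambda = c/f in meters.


lambda = c / f = 3.0000e+08 / 1.9391e+10 = 0.01547 m

0.01547 m


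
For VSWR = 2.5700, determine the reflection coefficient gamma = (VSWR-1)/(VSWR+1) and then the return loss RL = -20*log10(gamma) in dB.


gamma = (2.5700 - 1) / (2.5700 + 1) = 0.4397759
RL = -20 * log10(0.4397759) = 7.135 dB

7.135 dB


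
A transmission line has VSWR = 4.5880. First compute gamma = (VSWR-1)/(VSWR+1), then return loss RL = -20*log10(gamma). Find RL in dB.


gamma = (4.5880 - 1) / (4.5880 + 1) = 0.6420902
RL = -20 * log10(0.6420902) = 3.848 dB

3.848 dB


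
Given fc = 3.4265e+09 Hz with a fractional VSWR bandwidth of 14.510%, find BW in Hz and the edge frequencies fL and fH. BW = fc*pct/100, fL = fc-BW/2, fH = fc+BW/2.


BW = 3.4265e+09 * 14.510/100 = 4.971852e+08 Hz
fL = 3.4265e+09 - 4.971852e+08/2 = 3.178e+09 Hz
fH = 3.4265e+09 + 4.971852e+08/2 = 3.675e+09 Hz

BW=4.972e+08 Hz, fL=3.178e+09 Hz, fH=3.675e+09 Hz


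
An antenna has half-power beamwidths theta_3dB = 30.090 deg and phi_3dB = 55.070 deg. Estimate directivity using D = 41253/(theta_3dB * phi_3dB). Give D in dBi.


D_linear = 41253 / (30.090 * 55.070) = 24.89535
D_dBi = 10 * log10(24.89535) = 13.96 dBi

13.96 dBi


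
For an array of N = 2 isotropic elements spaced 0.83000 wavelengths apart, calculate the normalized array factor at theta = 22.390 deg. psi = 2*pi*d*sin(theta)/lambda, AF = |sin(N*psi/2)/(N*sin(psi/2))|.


psi = 2*pi*0.83000*sin(22.390 deg) = 1.986457 rad
AF = |sin(2*1.986457/2) / (2*sin(1.986457/2))| = 0.5460

0.5460


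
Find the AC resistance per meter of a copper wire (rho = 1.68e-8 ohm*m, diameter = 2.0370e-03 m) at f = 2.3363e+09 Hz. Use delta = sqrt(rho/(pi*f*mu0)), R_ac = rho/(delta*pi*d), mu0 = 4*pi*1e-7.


delta = sqrt(1.68e-8 / (pi * 2.3363e+09 * 4*pi*1e-7)) = 1.349617e-06 m
R_ac = 1.68e-8 / (1.349617e-06 * pi * 2.0370e-03) = 1.945 ohm/m

1.945 ohm/m


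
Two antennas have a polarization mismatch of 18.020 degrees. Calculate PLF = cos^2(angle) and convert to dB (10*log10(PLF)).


PLF_linear = cos^2(18.020 deg) = 0.9043032
PLF_dB = 10 * log10(0.9043032) = -0.4369 dB

-0.4369 dB


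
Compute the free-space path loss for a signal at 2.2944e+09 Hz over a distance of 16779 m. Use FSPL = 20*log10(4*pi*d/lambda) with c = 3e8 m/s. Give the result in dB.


lambda = c / f = 3.0000e+08 / 2.2944e+09 = 0.1307531 m
FSPL = 20 * log10(4*pi*16779/0.1307531) = 124.2 dB

124.2 dB


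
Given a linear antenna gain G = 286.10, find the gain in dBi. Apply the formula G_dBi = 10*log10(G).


G_dBi = 10 * log10(286.10) = 24.57 dBi

24.57 dBi


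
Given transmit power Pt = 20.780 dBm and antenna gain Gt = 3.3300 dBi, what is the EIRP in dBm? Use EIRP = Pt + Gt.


EIRP = Pt + Gt = 20.780 + 3.3300 = 24.11 dBm

24.11 dBm


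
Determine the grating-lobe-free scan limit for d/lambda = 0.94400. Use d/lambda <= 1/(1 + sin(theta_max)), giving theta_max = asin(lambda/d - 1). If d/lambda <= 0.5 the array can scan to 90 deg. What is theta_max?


lambda/d - 1 = 1/0.94400 - 1 = 0.05932203
theta_max = asin(0.05932203) = 3.401 deg

3.401 deg


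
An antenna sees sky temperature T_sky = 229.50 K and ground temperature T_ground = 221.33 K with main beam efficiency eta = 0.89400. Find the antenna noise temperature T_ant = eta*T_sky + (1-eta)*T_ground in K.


T_ant = 0.89400 * 229.50 + (1 - 0.89400) * 221.33 = 228.6 K

228.6 K


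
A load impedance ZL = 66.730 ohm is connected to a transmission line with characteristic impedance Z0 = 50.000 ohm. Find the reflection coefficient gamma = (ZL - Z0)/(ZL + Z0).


gamma = (66.730 - 50.000) / (66.730 + 50.000) = 0.1433

0.1433


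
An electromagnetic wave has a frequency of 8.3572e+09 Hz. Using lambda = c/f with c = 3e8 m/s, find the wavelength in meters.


lambda = c / f = 3.0000e+08 / 8.3572e+09 = 0.03590 m

0.03590 m


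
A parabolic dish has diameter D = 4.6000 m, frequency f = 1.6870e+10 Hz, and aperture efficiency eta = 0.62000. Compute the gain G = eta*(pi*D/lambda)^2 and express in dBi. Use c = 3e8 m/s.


lambda = c / f = 3.0000e+08 / 1.6870e+10 = 0.01778305 m
G_linear = 0.62000 * (pi * 4.6000 / 0.01778305)^2 = 409444.1
G_dBi = 10 * log10(409444.1) = 56.12 dBi

56.12 dBi


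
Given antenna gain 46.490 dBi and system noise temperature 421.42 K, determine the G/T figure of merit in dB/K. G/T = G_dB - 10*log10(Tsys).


G/T = 46.490 - 10*log10(421.42) = 46.490 - 26.24715 = 20.24 dB/K

20.24 dB/K


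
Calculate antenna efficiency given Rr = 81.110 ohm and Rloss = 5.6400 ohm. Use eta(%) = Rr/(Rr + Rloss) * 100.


eta = 81.110 / (81.110 + 5.6400) * 100 = 93.50%

93.50%


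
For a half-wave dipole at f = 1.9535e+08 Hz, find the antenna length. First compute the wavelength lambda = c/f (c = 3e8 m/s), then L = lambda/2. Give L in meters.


lambda = c / f = 3.0000e+08 / 1.9535e+08 = 1.535705 m
L = lambda / 2 = 1.535705 / 2 = 0.7679 m

0.7679 m


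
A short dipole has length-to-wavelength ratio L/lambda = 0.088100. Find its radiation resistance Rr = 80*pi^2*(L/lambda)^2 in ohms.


Rr = 80 * pi^2 * (0.088100)^2 = 80 * 9.869604 * 7.761610e-03 = 6.128 ohm

6.128 ohm


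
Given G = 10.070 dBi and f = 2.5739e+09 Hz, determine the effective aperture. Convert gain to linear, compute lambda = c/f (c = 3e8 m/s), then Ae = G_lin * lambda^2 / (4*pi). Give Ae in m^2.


lambda = c / f = 3.0000e+08 / 2.5739e+09 = 0.1165546 m
G_linear = 10^(10.070/10) = 10.16249
Ae = G_linear * lambda^2 / (4*pi) = 10.16249 * 0.1165546^2 / (4*pi) = 0.01099 m^2

0.01099 m^2


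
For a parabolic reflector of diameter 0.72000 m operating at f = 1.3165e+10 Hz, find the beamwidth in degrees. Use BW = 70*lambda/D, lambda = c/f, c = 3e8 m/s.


lambda = c / f = 3.0000e+08 / 1.3165e+10 = 0.02278769 m
BW = 70 * 0.02278769 / 0.72000 = 2.215 deg

2.215 deg


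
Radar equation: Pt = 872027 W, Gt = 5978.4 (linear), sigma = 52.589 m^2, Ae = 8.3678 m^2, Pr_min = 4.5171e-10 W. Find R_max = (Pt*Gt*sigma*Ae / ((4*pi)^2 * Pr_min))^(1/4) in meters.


R^4 = 872027*5978.4*52.589*8.3678 / ((4*pi)^2 * 4.5171e-10) = 3.216190e+19
R_max = 3.216190e+19^0.25 = 75307 m

75307 m


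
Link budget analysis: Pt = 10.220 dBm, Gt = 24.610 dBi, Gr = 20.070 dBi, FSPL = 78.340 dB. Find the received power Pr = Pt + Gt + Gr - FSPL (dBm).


Pr = 10.220 + 24.610 + 20.070 - 78.340 = -23.44 dBm

-23.44 dBm


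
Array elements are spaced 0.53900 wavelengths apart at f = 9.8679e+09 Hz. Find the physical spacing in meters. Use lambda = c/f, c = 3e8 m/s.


lambda = c / f = 3.0000e+08 / 9.8679e+09 = 0.03040161 m
d = 0.53900 * 0.03040161 = 0.01639 m

0.01639 m


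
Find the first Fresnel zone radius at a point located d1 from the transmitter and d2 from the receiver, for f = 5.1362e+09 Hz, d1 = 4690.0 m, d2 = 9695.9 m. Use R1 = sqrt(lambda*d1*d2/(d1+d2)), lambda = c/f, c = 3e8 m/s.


lambda = c / f = 3.0000e+08 / 5.1362e+09 = 0.05840894 m
R1 = sqrt(0.05840894 * 4690.0 * 9695.9 / (4690.0 + 9695.9)) = 13.59 m

13.59 m


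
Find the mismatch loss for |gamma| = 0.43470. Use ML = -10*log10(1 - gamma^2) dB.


ML = -10 * log10(1 - 0.43470^2) = -10 * log10(0.81103591) = 0.9096 dB

0.9096 dB


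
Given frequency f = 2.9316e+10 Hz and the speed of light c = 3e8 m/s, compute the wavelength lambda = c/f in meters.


lambda = c / f = 3.0000e+08 / 2.9316e+10 = 0.01023 m

0.01023 m


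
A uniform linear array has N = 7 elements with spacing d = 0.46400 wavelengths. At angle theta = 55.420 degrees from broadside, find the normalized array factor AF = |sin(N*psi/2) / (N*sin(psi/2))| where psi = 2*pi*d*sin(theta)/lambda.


psi = 2*pi*0.46400*sin(55.420 deg) = 2.400348 rad
AF = |sin(7*2.400348/2) / (7*sin(2.400348/2))| = 0.1309

0.1309


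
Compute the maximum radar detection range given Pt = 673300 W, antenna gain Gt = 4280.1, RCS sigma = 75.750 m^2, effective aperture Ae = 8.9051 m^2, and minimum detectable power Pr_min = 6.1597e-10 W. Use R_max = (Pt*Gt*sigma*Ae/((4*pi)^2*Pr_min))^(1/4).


R^4 = 673300*4280.1*75.750*8.9051 / ((4*pi)^2 * 6.1597e-10) = 1.998502e+19
R_max = 1.998502e+19^0.25 = 66862 m

66862 m


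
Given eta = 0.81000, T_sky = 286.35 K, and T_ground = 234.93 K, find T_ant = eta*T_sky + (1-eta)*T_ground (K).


T_ant = 0.81000 * 286.35 + (1 - 0.81000) * 234.93 = 276.6 K

276.6 K


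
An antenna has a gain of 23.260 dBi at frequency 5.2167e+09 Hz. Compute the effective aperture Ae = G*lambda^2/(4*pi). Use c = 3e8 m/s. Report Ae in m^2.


lambda = c / f = 3.0000e+08 / 5.2167e+09 = 0.05750762 m
G_linear = 10^(23.260/10) = 211.8361
Ae = G_linear * lambda^2 / (4*pi) = 211.8361 * 0.05750762^2 / (4*pi) = 0.05575 m^2

0.05575 m^2


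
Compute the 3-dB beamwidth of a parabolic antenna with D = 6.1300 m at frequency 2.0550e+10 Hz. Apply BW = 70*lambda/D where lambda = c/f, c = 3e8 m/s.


lambda = c / f = 3.0000e+08 / 2.0550e+10 = 0.01459854 m
BW = 70 * 0.01459854 / 6.1300 = 0.1667 deg

0.1667 deg


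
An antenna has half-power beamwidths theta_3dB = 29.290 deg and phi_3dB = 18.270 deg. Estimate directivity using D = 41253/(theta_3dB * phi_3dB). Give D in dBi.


D_linear = 41253 / (29.290 * 18.270) = 77.08992
D_dBi = 10 * log10(77.08992) = 18.87 dBi

18.87 dBi


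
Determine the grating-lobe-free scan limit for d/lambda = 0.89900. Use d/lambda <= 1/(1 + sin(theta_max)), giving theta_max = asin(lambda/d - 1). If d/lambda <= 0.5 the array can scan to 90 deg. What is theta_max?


lambda/d - 1 = 1/0.89900 - 1 = 0.1123471
theta_max = asin(0.1123471) = 6.451 deg

6.451 deg


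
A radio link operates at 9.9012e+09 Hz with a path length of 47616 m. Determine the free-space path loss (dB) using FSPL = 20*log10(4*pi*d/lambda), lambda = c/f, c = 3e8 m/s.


lambda = c / f = 3.0000e+08 / 9.9012e+09 = 0.03029936 m
FSPL = 20 * log10(4*pi*47616/0.03029936) = 145.9 dB

145.9 dB


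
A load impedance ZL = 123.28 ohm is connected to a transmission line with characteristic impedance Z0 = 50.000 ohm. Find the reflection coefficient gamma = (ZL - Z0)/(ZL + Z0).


gamma = (123.28 - 50.000) / (123.28 + 50.000) = 0.4229

0.4229


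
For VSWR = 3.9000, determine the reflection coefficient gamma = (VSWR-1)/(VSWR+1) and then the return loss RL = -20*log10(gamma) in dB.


gamma = (3.9000 - 1) / (3.9000 + 1) = 0.5918367
RL = -20 * log10(0.5918367) = 4.556 dB

4.556 dB


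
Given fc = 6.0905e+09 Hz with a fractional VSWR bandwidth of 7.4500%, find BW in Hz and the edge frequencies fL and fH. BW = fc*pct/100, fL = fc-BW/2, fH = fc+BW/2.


BW = 6.0905e+09 * 7.4500/100 = 4.537422e+08 Hz
fL = 6.0905e+09 - 4.537422e+08/2 = 5.864e+09 Hz
fH = 6.0905e+09 + 4.537422e+08/2 = 6.317e+09 Hz

BW=4.537e+08 Hz, fL=5.864e+09 Hz, fH=6.317e+09 Hz


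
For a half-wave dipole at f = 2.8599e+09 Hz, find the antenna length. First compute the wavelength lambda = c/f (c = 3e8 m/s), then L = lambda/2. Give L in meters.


lambda = c / f = 3.0000e+08 / 2.8599e+09 = 0.1048988 m
L = lambda / 2 = 0.1048988 / 2 = 0.05245 m

0.05245 m


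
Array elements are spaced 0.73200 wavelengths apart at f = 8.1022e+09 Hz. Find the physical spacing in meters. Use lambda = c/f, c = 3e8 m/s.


lambda = c / f = 3.0000e+08 / 8.1022e+09 = 0.03702698 m
d = 0.73200 * 0.03702698 = 0.02710 m

0.02710 m


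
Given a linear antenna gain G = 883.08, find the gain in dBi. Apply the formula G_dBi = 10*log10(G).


G_dBi = 10 * log10(883.08) = 29.46 dBi

29.46 dBi


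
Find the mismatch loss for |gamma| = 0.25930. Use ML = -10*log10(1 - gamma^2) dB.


ML = -10 * log10(1 - 0.25930^2) = -10 * log10(0.93276351) = 0.3023 dB

0.3023 dB


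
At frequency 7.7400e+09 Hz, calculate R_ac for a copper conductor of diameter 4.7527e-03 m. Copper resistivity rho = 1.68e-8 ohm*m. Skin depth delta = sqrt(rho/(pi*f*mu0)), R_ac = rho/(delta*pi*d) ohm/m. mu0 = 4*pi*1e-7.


delta = sqrt(1.68e-8 / (pi * 7.7400e+09 * 4*pi*1e-7)) = 7.414883e-07 m
R_ac = 1.68e-8 / (7.414883e-07 * pi * 4.7527e-03) = 1.517 ohm/m

1.517 ohm/m


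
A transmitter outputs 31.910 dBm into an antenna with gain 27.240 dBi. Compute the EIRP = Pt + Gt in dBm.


EIRP = Pt + Gt = 31.910 + 27.240 = 59.15 dBm

59.15 dBm


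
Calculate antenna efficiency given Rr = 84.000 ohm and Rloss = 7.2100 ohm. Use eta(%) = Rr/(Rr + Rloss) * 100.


eta = 84.000 / (84.000 + 7.2100) * 100 = 92.10%

92.10%


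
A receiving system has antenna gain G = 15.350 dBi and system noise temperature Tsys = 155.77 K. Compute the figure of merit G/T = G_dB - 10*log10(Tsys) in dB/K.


G/T = 15.350 - 10*log10(155.77) = 15.350 - 21.92484 = -6.575 dB/K

-6.575 dB/K


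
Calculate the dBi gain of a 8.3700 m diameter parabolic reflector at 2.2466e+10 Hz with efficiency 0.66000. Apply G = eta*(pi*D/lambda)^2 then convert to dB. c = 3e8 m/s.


lambda = c / f = 3.0000e+08 / 2.2466e+10 = 0.01335351 m
G_linear = 0.66000 * (pi * 8.3700 / 0.01335351)^2 = 2.559197e+06
G_dBi = 10 * log10(2.559197e+06) = 64.08 dBi

64.08 dBi


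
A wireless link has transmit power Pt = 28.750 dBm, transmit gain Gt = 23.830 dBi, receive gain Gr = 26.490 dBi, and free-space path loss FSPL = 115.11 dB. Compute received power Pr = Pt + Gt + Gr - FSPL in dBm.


Pr = 28.750 + 23.830 + 26.490 - 115.11 = -36.04 dBm

-36.04 dBm


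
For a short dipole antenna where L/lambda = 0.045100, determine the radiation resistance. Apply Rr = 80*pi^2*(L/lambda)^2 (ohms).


Rr = 80 * pi^2 * (0.045100)^2 = 80 * 9.869604 * 2.034010e-03 = 1.606 ohm

1.606 ohm


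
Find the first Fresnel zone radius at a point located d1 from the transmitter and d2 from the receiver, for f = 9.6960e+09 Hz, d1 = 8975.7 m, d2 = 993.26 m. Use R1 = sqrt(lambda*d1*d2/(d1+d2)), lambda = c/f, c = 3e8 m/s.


lambda = c / f = 3.0000e+08 / 9.6960e+09 = 0.03094059 m
R1 = sqrt(0.03094059 * 8975.7 * 993.26 / (8975.7 + 993.26)) = 5.260 m

5.260 m


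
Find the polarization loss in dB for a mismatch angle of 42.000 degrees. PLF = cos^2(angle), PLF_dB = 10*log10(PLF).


PLF_linear = cos^2(42.000 deg) = 0.5522642
PLF_dB = 10 * log10(0.5522642) = -2.579 dB

-2.579 dB


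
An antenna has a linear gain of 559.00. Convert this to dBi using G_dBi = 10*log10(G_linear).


G_dBi = 10 * log10(559.00) = 27.47 dBi

27.47 dBi


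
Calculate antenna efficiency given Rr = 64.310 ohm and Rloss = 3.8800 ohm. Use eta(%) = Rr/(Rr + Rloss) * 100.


eta = 64.310 / (64.310 + 3.8800) * 100 = 94.31%

94.31%


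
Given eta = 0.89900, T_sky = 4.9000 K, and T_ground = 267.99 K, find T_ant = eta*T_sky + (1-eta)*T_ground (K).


T_ant = 0.89900 * 4.9000 + (1 - 0.89900) * 267.99 = 31.47 K

31.47 K


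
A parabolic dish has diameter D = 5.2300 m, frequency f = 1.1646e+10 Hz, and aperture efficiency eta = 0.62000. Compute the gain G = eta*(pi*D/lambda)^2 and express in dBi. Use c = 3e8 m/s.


lambda = c / f = 3.0000e+08 / 1.1646e+10 = 0.02575992 m
G_linear = 0.62000 * (pi * 5.2300 / 0.02575992)^2 = 252235.3
G_dBi = 10 * log10(252235.3) = 54.02 dBi

54.02 dBi


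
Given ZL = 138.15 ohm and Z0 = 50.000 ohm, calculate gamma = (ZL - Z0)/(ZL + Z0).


gamma = (138.15 - 50.000) / (138.15 + 50.000) = 0.4685

0.4685


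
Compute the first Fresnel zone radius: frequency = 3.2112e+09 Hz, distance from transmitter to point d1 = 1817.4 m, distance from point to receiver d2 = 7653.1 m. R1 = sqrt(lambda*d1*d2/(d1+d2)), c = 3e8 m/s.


lambda = c / f = 3.0000e+08 / 3.2112e+09 = 0.09342302 m
R1 = sqrt(0.09342302 * 1817.4 * 7653.1 / (1817.4 + 7653.1)) = 11.71 m

11.71 m


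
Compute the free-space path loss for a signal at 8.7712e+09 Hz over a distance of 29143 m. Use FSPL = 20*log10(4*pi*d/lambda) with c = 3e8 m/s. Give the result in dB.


lambda = c / f = 3.0000e+08 / 8.7712e+09 = 0.03420285 m
FSPL = 20 * log10(4*pi*29143/0.03420285) = 140.6 dB

140.6 dB


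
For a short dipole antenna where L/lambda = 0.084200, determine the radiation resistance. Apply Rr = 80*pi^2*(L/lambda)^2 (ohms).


Rr = 80 * pi^2 * (0.084200)^2 = 80 * 9.869604 * 7.089640e-03 = 5.598 ohm

5.598 ohm


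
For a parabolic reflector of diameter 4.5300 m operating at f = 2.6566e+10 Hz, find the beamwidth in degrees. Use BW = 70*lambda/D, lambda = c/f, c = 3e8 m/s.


lambda = c / f = 3.0000e+08 / 2.6566e+10 = 0.01129263 m
BW = 70 * 0.01129263 / 4.5300 = 0.1745 deg

0.1745 deg


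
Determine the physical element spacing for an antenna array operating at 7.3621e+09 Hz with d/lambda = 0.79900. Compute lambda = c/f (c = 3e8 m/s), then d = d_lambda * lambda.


lambda = c / f = 3.0000e+08 / 7.3621e+09 = 0.04074924 m
d = 0.79900 * 0.04074924 = 0.03256 m

0.03256 m


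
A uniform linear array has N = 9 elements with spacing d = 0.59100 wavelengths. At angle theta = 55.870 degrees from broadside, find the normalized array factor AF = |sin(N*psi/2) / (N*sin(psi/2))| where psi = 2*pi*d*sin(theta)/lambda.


psi = 2*pi*0.59100*sin(55.870 deg) = 3.073798 rad
AF = |sin(9*3.073798/2) / (9*sin(3.073798/2))| = 0.1060

0.1060


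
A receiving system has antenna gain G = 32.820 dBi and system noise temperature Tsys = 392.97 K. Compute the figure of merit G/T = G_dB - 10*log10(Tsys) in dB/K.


G/T = 32.820 - 10*log10(392.97) = 32.820 - 25.94359 = 6.876 dB/K

6.876 dB/K


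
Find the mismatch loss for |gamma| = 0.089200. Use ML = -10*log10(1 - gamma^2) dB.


ML = -10 * log10(1 - 0.089200^2) = -10 * log10(0.99204336) = 0.03469 dB

0.03469 dB


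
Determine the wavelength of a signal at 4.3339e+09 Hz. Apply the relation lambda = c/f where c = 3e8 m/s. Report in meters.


lambda = c / f = 3.0000e+08 / 4.3339e+09 = 0.06922 m

0.06922 m


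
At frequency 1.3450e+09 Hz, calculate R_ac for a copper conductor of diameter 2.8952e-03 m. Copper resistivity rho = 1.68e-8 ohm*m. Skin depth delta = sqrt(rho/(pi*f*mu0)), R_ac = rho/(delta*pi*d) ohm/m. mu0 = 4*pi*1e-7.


delta = sqrt(1.68e-8 / (pi * 1.3450e+09 * 4*pi*1e-7)) = 1.778745e-06 m
R_ac = 1.68e-8 / (1.778745e-06 * pi * 2.8952e-03) = 1.038 ohm/m

1.038 ohm/m


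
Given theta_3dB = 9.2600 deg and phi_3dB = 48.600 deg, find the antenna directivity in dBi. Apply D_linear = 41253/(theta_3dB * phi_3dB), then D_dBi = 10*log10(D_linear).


D_linear = 41253 / (9.2600 * 48.600) = 91.66600
D_dBi = 10 * log10(91.66600) = 19.62 dBi

19.62 dBi


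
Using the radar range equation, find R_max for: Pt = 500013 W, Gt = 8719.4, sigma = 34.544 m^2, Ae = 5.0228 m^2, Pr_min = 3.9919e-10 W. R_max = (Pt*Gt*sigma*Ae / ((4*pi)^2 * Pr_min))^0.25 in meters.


R^4 = 500013*8719.4*34.544*5.0228 / ((4*pi)^2 * 3.9919e-10) = 1.200016e+19
R_max = 1.200016e+19^0.25 = 58857 m

58857 m


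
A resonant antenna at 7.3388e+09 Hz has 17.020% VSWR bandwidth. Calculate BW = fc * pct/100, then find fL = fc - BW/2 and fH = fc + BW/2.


BW = 7.3388e+09 * 17.020/100 = 1.249064e+09 Hz
fL = 7.3388e+09 - 1.249064e+09/2 = 6.714e+09 Hz
fH = 7.3388e+09 + 1.249064e+09/2 = 7.963e+09 Hz

BW=1.249e+09 Hz, fL=6.714e+09 Hz, fH=7.963e+09 Hz


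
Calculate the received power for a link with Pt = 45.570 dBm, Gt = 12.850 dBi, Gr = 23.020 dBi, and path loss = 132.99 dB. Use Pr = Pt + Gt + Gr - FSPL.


Pr = 45.570 + 12.850 + 23.020 - 132.99 = -51.55 dBm

-51.55 dBm


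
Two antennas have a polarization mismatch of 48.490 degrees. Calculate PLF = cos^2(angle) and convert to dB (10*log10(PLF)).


PLF_linear = cos^2(48.490 deg) = 0.4392386
PLF_dB = 10 * log10(0.4392386) = -3.573 dB

-3.573 dB


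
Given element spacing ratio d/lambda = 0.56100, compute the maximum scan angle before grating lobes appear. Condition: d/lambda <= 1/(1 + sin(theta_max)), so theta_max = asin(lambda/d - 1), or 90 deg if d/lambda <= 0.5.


lambda/d - 1 = 1/0.56100 - 1 = 0.7825312
theta_max = asin(0.7825312) = 51.49 deg

51.49 deg


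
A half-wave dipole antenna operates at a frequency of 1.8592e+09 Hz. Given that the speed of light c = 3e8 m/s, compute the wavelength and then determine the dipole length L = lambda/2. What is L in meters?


lambda = c / f = 3.0000e+08 / 1.8592e+09 = 0.1613597 m
L = lambda / 2 = 0.1613597 / 2 = 0.08068 m

0.08068 m


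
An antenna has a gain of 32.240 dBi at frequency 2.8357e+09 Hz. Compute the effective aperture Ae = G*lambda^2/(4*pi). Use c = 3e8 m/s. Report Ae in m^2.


lambda = c / f = 3.0000e+08 / 2.8357e+09 = 0.1057940 m
G_linear = 10^(32.240/10) = 1674.943
Ae = G_linear * lambda^2 / (4*pi) = 1674.943 * 0.1057940^2 / (4*pi) = 1.492 m^2

1.492 m^2


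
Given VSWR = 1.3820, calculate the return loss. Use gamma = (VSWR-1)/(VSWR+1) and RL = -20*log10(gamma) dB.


gamma = (1.3820 - 1) / (1.3820 + 1) = 0.1603694
RL = -20 * log10(0.1603694) = 15.90 dB

15.90 dB


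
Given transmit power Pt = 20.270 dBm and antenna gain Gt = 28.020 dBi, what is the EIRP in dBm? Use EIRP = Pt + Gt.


EIRP = Pt + Gt = 20.270 + 28.020 = 48.29 dBm

48.29 dBm


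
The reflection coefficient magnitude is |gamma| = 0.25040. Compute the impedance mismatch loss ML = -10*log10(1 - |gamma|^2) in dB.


ML = -10 * log10(1 - 0.25040^2) = -10 * log10(0.93729984) = 0.2812 dB

0.2812 dB


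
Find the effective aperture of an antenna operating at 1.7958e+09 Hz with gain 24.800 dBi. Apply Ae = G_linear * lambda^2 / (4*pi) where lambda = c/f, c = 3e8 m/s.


lambda = c / f = 3.0000e+08 / 1.7958e+09 = 0.1670565 m
G_linear = 10^(24.800/10) = 301.9952
Ae = G_linear * lambda^2 / (4*pi) = 301.9952 * 0.1670565^2 / (4*pi) = 0.6707 m^2

0.6707 m^2


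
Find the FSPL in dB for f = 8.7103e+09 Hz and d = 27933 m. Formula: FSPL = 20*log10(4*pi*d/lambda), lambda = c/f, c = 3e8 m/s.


lambda = c / f = 3.0000e+08 / 8.7103e+09 = 0.03444198 m
FSPL = 20 * log10(4*pi*27933/0.03444198) = 140.2 dB

140.2 dB


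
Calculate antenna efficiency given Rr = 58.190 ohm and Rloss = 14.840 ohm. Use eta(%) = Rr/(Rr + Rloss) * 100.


eta = 58.190 / (58.190 + 14.840) * 100 = 79.68%

79.68%


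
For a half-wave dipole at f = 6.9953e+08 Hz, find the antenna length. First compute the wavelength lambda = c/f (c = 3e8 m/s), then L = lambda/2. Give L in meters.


lambda = c / f = 3.0000e+08 / 6.9953e+08 = 0.4288594 m
L = lambda / 2 = 0.4288594 / 2 = 0.2144 m

0.2144 m


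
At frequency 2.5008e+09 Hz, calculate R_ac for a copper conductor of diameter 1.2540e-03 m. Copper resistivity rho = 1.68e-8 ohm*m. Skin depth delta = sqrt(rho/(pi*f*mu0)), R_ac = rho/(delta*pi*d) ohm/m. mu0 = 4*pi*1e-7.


delta = sqrt(1.68e-8 / (pi * 2.5008e+09 * 4*pi*1e-7)) = 1.304474e-06 m
R_ac = 1.68e-8 / (1.304474e-06 * pi * 1.2540e-03) = 3.269 ohm/m

3.269 ohm/m


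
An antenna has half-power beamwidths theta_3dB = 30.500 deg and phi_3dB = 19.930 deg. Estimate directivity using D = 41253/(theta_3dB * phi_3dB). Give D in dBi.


D_linear = 41253 / (30.500 * 19.930) = 67.86540
D_dBi = 10 * log10(67.86540) = 18.32 dBi

18.32 dBi


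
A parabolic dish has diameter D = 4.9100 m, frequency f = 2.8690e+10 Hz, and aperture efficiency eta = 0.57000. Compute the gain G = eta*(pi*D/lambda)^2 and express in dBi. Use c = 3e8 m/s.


lambda = c / f = 3.0000e+08 / 2.8690e+10 = 0.01045661 m
G_linear = 0.57000 * (pi * 4.9100 / 0.01045661)^2 = 1.240383e+06
G_dBi = 10 * log10(1.240383e+06) = 60.94 dBi

60.94 dBi


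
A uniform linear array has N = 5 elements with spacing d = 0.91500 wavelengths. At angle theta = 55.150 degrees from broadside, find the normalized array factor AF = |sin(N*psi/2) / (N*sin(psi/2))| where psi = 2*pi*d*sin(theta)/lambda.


psi = 2*pi*0.91500*sin(55.150 deg) = 4.718016 rad
AF = |sin(5*4.718016/2) / (5*sin(4.718016/2))| = 0.1977

0.1977


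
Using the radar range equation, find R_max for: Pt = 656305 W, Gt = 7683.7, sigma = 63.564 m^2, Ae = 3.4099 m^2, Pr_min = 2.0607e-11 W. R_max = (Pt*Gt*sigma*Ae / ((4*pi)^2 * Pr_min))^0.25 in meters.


R^4 = 656305*7683.7*63.564*3.4099 / ((4*pi)^2 * 2.0607e-11) = 3.358880e+20
R_max = 3.358880e+20^0.25 = 135378 m

135378 m
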